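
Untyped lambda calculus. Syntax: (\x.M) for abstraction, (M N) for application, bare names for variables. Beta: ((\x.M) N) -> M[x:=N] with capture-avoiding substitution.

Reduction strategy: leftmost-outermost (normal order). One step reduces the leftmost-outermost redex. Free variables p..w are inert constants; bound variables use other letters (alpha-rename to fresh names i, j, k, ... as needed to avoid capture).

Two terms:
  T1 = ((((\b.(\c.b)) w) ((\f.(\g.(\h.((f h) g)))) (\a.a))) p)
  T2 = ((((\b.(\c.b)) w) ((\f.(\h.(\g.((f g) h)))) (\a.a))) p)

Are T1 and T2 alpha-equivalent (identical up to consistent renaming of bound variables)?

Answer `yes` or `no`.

Answer: yes

Derivation:
Term 1: ((((\b.(\c.b)) w) ((\f.(\g.(\h.((f h) g)))) (\a.a))) p)
Term 2: ((((\b.(\c.b)) w) ((\f.(\h.(\g.((f g) h)))) (\a.a))) p)
Alpha-equivalence: compare structure up to binder renaming.
Result: True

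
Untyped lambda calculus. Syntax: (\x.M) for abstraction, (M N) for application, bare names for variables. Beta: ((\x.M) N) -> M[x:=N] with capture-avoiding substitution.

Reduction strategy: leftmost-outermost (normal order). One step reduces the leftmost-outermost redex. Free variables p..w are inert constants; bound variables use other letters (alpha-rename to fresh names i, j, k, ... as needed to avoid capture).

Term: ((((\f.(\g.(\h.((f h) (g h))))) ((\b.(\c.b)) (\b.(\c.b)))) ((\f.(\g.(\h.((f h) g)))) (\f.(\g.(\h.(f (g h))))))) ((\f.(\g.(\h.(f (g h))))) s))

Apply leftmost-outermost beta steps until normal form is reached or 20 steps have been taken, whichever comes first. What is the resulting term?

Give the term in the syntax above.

Answer: (\c.(\h.(\i.(h (\h.(s (i h)))))))

Derivation:
Step 0: ((((\f.(\g.(\h.((f h) (g h))))) ((\b.(\c.b)) (\b.(\c.b)))) ((\f.(\g.(\h.((f h) g)))) (\f.(\g.(\h.(f (g h))))))) ((\f.(\g.(\h.(f (g h))))) s))
Step 1: (((\g.(\h.((((\b.(\c.b)) (\b.(\c.b))) h) (g h)))) ((\f.(\g.(\h.((f h) g)))) (\f.(\g.(\h.(f (g h))))))) ((\f.(\g.(\h.(f (g h))))) s))
Step 2: ((\h.((((\b.(\c.b)) (\b.(\c.b))) h) (((\f.(\g.(\h.((f h) g)))) (\f.(\g.(\h.(f (g h)))))) h))) ((\f.(\g.(\h.(f (g h))))) s))
Step 3: ((((\b.(\c.b)) (\b.(\c.b))) ((\f.(\g.(\h.(f (g h))))) s)) (((\f.(\g.(\h.((f h) g)))) (\f.(\g.(\h.(f (g h)))))) ((\f.(\g.(\h.(f (g h))))) s)))
Step 4: (((\c.(\b.(\c.b))) ((\f.(\g.(\h.(f (g h))))) s)) (((\f.(\g.(\h.((f h) g)))) (\f.(\g.(\h.(f (g h)))))) ((\f.(\g.(\h.(f (g h))))) s)))
Step 5: ((\b.(\c.b)) (((\f.(\g.(\h.((f h) g)))) (\f.(\g.(\h.(f (g h)))))) ((\f.(\g.(\h.(f (g h))))) s)))
Step 6: (\c.(((\f.(\g.(\h.((f h) g)))) (\f.(\g.(\h.(f (g h)))))) ((\f.(\g.(\h.(f (g h))))) s)))
Step 7: (\c.((\g.(\h.(((\f.(\g.(\h.(f (g h))))) h) g))) ((\f.(\g.(\h.(f (g h))))) s)))
Step 8: (\c.(\h.(((\f.(\g.(\h.(f (g h))))) h) ((\f.(\g.(\h.(f (g h))))) s))))
Step 9: (\c.(\h.((\g.(\i.(h (g i)))) ((\f.(\g.(\h.(f (g h))))) s))))
Step 10: (\c.(\h.(\i.(h (((\f.(\g.(\h.(f (g h))))) s) i)))))
Step 11: (\c.(\h.(\i.(h ((\g.(\h.(s (g h)))) i)))))
Step 12: (\c.(\h.(\i.(h (\h.(s (i h)))))))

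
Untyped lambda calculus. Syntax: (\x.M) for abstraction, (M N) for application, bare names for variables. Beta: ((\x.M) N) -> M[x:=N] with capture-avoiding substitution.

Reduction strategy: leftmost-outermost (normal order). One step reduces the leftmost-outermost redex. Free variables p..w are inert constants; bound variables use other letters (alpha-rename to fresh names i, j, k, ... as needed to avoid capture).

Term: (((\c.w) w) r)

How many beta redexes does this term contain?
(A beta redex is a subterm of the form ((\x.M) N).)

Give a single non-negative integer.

Answer: 1

Derivation:
Term: (((\c.w) w) r)
  Redex: ((\c.w) w)
Total redexes: 1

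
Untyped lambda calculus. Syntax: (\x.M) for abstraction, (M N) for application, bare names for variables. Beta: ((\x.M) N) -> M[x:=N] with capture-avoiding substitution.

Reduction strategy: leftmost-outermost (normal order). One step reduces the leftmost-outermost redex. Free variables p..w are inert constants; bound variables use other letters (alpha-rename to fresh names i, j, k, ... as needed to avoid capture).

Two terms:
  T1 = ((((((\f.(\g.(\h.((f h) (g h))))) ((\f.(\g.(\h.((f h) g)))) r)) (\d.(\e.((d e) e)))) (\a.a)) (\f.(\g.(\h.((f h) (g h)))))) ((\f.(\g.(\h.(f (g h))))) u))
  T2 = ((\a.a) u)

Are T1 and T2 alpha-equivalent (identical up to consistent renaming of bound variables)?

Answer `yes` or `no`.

Term 1: ((((((\f.(\g.(\h.((f h) (g h))))) ((\f.(\g.(\h.((f h) g)))) r)) (\d.(\e.((d e) e)))) (\a.a)) (\f.(\g.(\h.((f h) (g h)))))) ((\f.(\g.(\h.(f (g h))))) u))
Term 2: ((\a.a) u)
Alpha-equivalence: compare structure up to binder renaming.
Result: False

Answer: no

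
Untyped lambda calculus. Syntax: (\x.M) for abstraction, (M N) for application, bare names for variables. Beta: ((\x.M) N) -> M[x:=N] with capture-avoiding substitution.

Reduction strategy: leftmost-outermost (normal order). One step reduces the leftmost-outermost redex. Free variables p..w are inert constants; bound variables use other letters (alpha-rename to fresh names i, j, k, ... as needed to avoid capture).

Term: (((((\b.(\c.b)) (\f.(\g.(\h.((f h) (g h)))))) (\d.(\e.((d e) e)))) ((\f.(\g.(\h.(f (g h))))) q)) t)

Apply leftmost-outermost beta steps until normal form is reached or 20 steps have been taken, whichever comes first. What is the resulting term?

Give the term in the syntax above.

Answer: (\h.(q (h (t h))))

Derivation:
Step 0: (((((\b.(\c.b)) (\f.(\g.(\h.((f h) (g h)))))) (\d.(\e.((d e) e)))) ((\f.(\g.(\h.(f (g h))))) q)) t)
Step 1: ((((\c.(\f.(\g.(\h.((f h) (g h)))))) (\d.(\e.((d e) e)))) ((\f.(\g.(\h.(f (g h))))) q)) t)
Step 2: (((\f.(\g.(\h.((f h) (g h))))) ((\f.(\g.(\h.(f (g h))))) q)) t)
Step 3: ((\g.(\h.((((\f.(\g.(\h.(f (g h))))) q) h) (g h)))) t)
Step 4: (\h.((((\f.(\g.(\h.(f (g h))))) q) h) (t h)))
Step 5: (\h.(((\g.(\h.(q (g h)))) h) (t h)))
Step 6: (\h.((\i.(q (h i))) (t h)))
Step 7: (\h.(q (h (t h))))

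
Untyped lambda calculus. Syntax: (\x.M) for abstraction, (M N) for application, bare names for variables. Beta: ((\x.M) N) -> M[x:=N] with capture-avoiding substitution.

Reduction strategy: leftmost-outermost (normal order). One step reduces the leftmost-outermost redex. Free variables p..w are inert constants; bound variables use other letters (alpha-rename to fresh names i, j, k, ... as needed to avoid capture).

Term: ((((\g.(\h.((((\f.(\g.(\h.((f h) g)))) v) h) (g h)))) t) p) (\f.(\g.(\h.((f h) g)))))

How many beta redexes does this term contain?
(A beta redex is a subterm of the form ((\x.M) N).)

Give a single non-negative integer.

Answer: 2

Derivation:
Term: ((((\g.(\h.((((\f.(\g.(\h.((f h) g)))) v) h) (g h)))) t) p) (\f.(\g.(\h.((f h) g)))))
  Redex: ((\g.(\h.((((\f.(\g.(\h.((f h) g)))) v) h) (g h)))) t)
  Redex: ((\f.(\g.(\h.((f h) g)))) v)
Total redexes: 2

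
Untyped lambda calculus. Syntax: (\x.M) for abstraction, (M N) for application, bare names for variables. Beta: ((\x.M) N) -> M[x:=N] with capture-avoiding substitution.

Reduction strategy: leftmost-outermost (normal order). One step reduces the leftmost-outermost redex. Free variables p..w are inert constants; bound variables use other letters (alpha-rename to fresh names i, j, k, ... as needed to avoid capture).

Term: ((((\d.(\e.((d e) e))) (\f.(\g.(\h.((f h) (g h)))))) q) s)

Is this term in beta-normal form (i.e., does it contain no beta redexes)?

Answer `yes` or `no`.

Answer: no

Derivation:
Term: ((((\d.(\e.((d e) e))) (\f.(\g.(\h.((f h) (g h)))))) q) s)
Found 1 beta redex(es).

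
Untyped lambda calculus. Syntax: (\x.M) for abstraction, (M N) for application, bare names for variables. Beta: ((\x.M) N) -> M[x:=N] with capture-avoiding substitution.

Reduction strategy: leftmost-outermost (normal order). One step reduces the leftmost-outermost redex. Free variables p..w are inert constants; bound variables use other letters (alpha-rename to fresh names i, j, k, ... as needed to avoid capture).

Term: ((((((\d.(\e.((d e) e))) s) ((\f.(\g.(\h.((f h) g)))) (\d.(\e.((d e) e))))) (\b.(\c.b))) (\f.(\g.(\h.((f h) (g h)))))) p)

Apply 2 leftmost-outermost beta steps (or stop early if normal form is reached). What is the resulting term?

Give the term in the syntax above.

Answer: (((((s ((\f.(\g.(\h.((f h) g)))) (\d.(\e.((d e) e))))) ((\f.(\g.(\h.((f h) g)))) (\d.(\e.((d e) e))))) (\b.(\c.b))) (\f.(\g.(\h.((f h) (g h)))))) p)

Derivation:
Step 0: ((((((\d.(\e.((d e) e))) s) ((\f.(\g.(\h.((f h) g)))) (\d.(\e.((d e) e))))) (\b.(\c.b))) (\f.(\g.(\h.((f h) (g h)))))) p)
Step 1: (((((\e.((s e) e)) ((\f.(\g.(\h.((f h) g)))) (\d.(\e.((d e) e))))) (\b.(\c.b))) (\f.(\g.(\h.((f h) (g h)))))) p)
Step 2: (((((s ((\f.(\g.(\h.((f h) g)))) (\d.(\e.((d e) e))))) ((\f.(\g.(\h.((f h) g)))) (\d.(\e.((d e) e))))) (\b.(\c.b))) (\f.(\g.(\h.((f h) (g h)))))) p)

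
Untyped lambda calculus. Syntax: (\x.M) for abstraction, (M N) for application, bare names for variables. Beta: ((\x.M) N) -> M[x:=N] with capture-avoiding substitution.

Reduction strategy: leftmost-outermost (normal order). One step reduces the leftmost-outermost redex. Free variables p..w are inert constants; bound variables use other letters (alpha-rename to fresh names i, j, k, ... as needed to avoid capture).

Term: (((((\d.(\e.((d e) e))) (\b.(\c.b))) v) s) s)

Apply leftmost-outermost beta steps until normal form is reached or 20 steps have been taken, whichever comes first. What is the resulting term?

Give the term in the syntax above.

Answer: ((v s) s)

Derivation:
Step 0: (((((\d.(\e.((d e) e))) (\b.(\c.b))) v) s) s)
Step 1: ((((\e.(((\b.(\c.b)) e) e)) v) s) s)
Step 2: (((((\b.(\c.b)) v) v) s) s)
Step 3: ((((\c.v) v) s) s)
Step 4: ((v s) s)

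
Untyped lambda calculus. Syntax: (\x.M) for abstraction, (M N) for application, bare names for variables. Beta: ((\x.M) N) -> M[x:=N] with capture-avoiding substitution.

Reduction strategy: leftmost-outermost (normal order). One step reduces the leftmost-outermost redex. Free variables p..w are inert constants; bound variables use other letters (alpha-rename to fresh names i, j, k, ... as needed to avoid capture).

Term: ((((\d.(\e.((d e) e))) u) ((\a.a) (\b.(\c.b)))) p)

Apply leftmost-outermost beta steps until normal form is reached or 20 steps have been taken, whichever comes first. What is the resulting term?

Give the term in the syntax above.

Step 0: ((((\d.(\e.((d e) e))) u) ((\a.a) (\b.(\c.b)))) p)
Step 1: (((\e.((u e) e)) ((\a.a) (\b.(\c.b)))) p)
Step 2: (((u ((\a.a) (\b.(\c.b)))) ((\a.a) (\b.(\c.b)))) p)
Step 3: (((u (\b.(\c.b))) ((\a.a) (\b.(\c.b)))) p)
Step 4: (((u (\b.(\c.b))) (\b.(\c.b))) p)

Answer: (((u (\b.(\c.b))) (\b.(\c.b))) p)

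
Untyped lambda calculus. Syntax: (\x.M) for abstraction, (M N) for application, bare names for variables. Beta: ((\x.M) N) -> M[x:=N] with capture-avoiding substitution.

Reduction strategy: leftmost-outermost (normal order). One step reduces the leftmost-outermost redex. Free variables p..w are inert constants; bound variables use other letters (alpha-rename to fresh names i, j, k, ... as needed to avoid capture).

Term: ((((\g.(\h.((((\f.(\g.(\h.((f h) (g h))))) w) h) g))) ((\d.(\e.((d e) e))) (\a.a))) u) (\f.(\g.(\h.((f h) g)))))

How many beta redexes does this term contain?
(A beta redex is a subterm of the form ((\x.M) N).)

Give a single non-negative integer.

Answer: 3

Derivation:
Term: ((((\g.(\h.((((\f.(\g.(\h.((f h) (g h))))) w) h) g))) ((\d.(\e.((d e) e))) (\a.a))) u) (\f.(\g.(\h.((f h) g)))))
  Redex: ((\g.(\h.((((\f.(\g.(\h.((f h) (g h))))) w) h) g))) ((\d.(\e.((d e) e))) (\a.a)))
  Redex: ((\f.(\g.(\h.((f h) (g h))))) w)
  Redex: ((\d.(\e.((d e) e))) (\a.a))
Total redexes: 3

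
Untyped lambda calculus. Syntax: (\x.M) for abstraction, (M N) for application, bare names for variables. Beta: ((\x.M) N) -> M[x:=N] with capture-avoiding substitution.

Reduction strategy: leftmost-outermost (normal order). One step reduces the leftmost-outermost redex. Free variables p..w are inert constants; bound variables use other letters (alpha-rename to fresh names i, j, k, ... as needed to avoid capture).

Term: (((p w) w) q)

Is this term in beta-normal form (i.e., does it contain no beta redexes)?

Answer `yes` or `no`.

Answer: yes

Derivation:
Term: (((p w) w) q)
No beta redexes found.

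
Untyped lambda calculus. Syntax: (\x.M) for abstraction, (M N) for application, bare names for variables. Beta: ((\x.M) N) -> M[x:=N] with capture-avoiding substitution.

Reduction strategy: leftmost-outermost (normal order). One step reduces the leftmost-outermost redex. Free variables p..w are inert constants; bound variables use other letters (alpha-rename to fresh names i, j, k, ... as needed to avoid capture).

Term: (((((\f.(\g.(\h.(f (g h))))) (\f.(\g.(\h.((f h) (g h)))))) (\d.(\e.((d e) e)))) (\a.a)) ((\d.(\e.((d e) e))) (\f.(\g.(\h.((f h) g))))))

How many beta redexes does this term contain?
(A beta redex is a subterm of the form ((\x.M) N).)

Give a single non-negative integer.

Answer: 2

Derivation:
Term: (((((\f.(\g.(\h.(f (g h))))) (\f.(\g.(\h.((f h) (g h)))))) (\d.(\e.((d e) e)))) (\a.a)) ((\d.(\e.((d e) e))) (\f.(\g.(\h.((f h) g))))))
  Redex: ((\f.(\g.(\h.(f (g h))))) (\f.(\g.(\h.((f h) (g h))))))
  Redex: ((\d.(\e.((d e) e))) (\f.(\g.(\h.((f h) g)))))
Total redexes: 2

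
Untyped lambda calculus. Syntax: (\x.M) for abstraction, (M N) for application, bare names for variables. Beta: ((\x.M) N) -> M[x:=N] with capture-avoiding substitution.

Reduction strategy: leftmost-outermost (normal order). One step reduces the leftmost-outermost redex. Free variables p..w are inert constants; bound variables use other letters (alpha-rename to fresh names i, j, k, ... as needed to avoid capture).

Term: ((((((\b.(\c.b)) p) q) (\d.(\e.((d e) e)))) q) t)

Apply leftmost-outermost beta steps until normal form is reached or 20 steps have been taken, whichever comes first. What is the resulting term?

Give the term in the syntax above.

Answer: (((p (\d.(\e.((d e) e)))) q) t)

Derivation:
Step 0: ((((((\b.(\c.b)) p) q) (\d.(\e.((d e) e)))) q) t)
Step 1: (((((\c.p) q) (\d.(\e.((d e) e)))) q) t)
Step 2: (((p (\d.(\e.((d e) e)))) q) t)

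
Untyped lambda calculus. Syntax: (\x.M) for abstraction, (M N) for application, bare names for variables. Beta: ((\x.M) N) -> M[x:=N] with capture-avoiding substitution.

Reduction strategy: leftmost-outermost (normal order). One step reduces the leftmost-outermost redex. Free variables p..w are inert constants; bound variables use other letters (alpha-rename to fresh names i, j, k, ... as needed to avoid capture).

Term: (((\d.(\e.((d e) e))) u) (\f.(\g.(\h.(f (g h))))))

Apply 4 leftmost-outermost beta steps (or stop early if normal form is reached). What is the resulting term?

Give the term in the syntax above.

Answer: ((u (\f.(\g.(\h.(f (g h)))))) (\f.(\g.(\h.(f (g h))))))

Derivation:
Step 0: (((\d.(\e.((d e) e))) u) (\f.(\g.(\h.(f (g h))))))
Step 1: ((\e.((u e) e)) (\f.(\g.(\h.(f (g h))))))
Step 2: ((u (\f.(\g.(\h.(f (g h)))))) (\f.(\g.(\h.(f (g h))))))
Step 3: (normal form reached)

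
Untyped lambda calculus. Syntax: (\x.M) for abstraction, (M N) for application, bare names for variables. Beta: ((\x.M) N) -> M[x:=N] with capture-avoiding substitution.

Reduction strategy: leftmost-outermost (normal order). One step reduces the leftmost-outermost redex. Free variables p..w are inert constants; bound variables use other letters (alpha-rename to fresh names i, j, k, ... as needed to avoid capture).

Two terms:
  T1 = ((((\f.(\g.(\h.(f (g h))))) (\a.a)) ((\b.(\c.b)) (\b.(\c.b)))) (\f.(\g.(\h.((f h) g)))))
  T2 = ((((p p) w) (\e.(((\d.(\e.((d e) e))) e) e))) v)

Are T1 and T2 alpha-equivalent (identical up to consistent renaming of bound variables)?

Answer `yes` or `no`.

Answer: no

Derivation:
Term 1: ((((\f.(\g.(\h.(f (g h))))) (\a.a)) ((\b.(\c.b)) (\b.(\c.b)))) (\f.(\g.(\h.((f h) g)))))
Term 2: ((((p p) w) (\e.(((\d.(\e.((d e) e))) e) e))) v)
Alpha-equivalence: compare structure up to binder renaming.
Result: False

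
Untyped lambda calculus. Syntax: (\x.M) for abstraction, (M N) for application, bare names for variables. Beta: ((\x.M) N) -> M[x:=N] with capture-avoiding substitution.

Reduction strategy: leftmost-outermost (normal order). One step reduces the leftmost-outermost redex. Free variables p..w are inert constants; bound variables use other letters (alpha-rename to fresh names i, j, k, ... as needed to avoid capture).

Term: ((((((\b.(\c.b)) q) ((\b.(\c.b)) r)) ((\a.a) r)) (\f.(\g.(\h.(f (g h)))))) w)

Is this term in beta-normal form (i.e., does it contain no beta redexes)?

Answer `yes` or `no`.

Answer: no

Derivation:
Term: ((((((\b.(\c.b)) q) ((\b.(\c.b)) r)) ((\a.a) r)) (\f.(\g.(\h.(f (g h)))))) w)
Found 3 beta redex(es).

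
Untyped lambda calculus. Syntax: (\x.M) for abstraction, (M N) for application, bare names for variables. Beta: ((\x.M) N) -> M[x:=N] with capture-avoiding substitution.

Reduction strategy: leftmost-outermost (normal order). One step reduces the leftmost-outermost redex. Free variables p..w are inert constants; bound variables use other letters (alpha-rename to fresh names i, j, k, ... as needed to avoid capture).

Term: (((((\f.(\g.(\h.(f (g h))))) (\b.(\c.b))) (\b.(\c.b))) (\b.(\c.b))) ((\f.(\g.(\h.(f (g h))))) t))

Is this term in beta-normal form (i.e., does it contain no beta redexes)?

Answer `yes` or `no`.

Term: (((((\f.(\g.(\h.(f (g h))))) (\b.(\c.b))) (\b.(\c.b))) (\b.(\c.b))) ((\f.(\g.(\h.(f (g h))))) t))
Found 2 beta redex(es).

Answer: no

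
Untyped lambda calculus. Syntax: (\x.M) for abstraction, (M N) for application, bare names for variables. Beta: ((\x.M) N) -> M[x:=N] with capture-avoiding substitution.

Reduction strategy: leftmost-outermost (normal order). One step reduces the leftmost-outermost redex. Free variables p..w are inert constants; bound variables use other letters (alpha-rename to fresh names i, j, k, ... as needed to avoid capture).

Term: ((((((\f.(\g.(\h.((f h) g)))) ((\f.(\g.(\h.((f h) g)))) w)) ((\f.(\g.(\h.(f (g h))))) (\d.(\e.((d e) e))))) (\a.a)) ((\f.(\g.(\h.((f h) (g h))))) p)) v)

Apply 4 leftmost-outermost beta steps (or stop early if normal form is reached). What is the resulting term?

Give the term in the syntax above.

Step 0: ((((((\f.(\g.(\h.((f h) g)))) ((\f.(\g.(\h.((f h) g)))) w)) ((\f.(\g.(\h.(f (g h))))) (\d.(\e.((d e) e))))) (\a.a)) ((\f.(\g.(\h.((f h) (g h))))) p)) v)
Step 1: (((((\g.(\h.((((\f.(\g.(\h.((f h) g)))) w) h) g))) ((\f.(\g.(\h.(f (g h))))) (\d.(\e.((d e) e))))) (\a.a)) ((\f.(\g.(\h.((f h) (g h))))) p)) v)
Step 2: ((((\h.((((\f.(\g.(\h.((f h) g)))) w) h) ((\f.(\g.(\h.(f (g h))))) (\d.(\e.((d e) e)))))) (\a.a)) ((\f.(\g.(\h.((f h) (g h))))) p)) v)
Step 3: ((((((\f.(\g.(\h.((f h) g)))) w) (\a.a)) ((\f.(\g.(\h.(f (g h))))) (\d.(\e.((d e) e))))) ((\f.(\g.(\h.((f h) (g h))))) p)) v)
Step 4: (((((\g.(\h.((w h) g))) (\a.a)) ((\f.(\g.(\h.(f (g h))))) (\d.(\e.((d e) e))))) ((\f.(\g.(\h.((f h) (g h))))) p)) v)

Answer: (((((\g.(\h.((w h) g))) (\a.a)) ((\f.(\g.(\h.(f (g h))))) (\d.(\e.((d e) e))))) ((\f.(\g.(\h.((f h) (g h))))) p)) v)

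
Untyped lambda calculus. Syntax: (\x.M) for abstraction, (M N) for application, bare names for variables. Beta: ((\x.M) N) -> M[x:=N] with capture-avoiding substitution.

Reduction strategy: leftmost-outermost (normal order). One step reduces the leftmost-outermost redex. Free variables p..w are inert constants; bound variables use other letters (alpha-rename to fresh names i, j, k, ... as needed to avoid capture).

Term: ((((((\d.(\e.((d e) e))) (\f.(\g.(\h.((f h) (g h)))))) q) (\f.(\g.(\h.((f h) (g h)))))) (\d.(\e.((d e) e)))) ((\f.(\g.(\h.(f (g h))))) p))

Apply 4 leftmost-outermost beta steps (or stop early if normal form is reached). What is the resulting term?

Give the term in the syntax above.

Answer: ((((\h.((q h) (q h))) (\f.(\g.(\h.((f h) (g h)))))) (\d.(\e.((d e) e)))) ((\f.(\g.(\h.(f (g h))))) p))

Derivation:
Step 0: ((((((\d.(\e.((d e) e))) (\f.(\g.(\h.((f h) (g h)))))) q) (\f.(\g.(\h.((f h) (g h)))))) (\d.(\e.((d e) e)))) ((\f.(\g.(\h.(f (g h))))) p))
Step 1: (((((\e.(((\f.(\g.(\h.((f h) (g h))))) e) e)) q) (\f.(\g.(\h.((f h) (g h)))))) (\d.(\e.((d e) e)))) ((\f.(\g.(\h.(f (g h))))) p))
Step 2: ((((((\f.(\g.(\h.((f h) (g h))))) q) q) (\f.(\g.(\h.((f h) (g h)))))) (\d.(\e.((d e) e)))) ((\f.(\g.(\h.(f (g h))))) p))
Step 3: (((((\g.(\h.((q h) (g h)))) q) (\f.(\g.(\h.((f h) (g h)))))) (\d.(\e.((d e) e)))) ((\f.(\g.(\h.(f (g h))))) p))
Step 4: ((((\h.((q h) (q h))) (\f.(\g.(\h.((f h) (g h)))))) (\d.(\e.((d e) e)))) ((\f.(\g.(\h.(f (g h))))) p))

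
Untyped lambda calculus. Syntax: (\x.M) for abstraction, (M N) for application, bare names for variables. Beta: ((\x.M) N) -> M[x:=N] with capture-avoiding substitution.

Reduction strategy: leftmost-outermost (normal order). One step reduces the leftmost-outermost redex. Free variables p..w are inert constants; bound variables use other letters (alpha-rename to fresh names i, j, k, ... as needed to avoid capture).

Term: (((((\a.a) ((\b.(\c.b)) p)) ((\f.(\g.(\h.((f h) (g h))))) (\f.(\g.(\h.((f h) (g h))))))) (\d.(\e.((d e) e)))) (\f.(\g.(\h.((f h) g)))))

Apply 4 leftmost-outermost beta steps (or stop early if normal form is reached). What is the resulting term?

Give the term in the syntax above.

Answer: ((p (\d.(\e.((d e) e)))) (\f.(\g.(\h.((f h) g)))))

Derivation:
Step 0: (((((\a.a) ((\b.(\c.b)) p)) ((\f.(\g.(\h.((f h) (g h))))) (\f.(\g.(\h.((f h) (g h))))))) (\d.(\e.((d e) e)))) (\f.(\g.(\h.((f h) g)))))
Step 1: (((((\b.(\c.b)) p) ((\f.(\g.(\h.((f h) (g h))))) (\f.(\g.(\h.((f h) (g h))))))) (\d.(\e.((d e) e)))) (\f.(\g.(\h.((f h) g)))))
Step 2: ((((\c.p) ((\f.(\g.(\h.((f h) (g h))))) (\f.(\g.(\h.((f h) (g h))))))) (\d.(\e.((d e) e)))) (\f.(\g.(\h.((f h) g)))))
Step 3: ((p (\d.(\e.((d e) e)))) (\f.(\g.(\h.((f h) g)))))
Step 4: (normal form reached)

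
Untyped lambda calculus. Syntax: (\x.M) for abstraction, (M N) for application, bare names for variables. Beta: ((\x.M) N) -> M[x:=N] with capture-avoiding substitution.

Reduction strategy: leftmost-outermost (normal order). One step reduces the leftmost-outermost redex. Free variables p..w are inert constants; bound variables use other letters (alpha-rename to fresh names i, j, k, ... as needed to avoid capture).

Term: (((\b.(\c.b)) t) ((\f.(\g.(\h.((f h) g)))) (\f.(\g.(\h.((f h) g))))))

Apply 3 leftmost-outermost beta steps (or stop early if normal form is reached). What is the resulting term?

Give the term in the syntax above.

Step 0: (((\b.(\c.b)) t) ((\f.(\g.(\h.((f h) g)))) (\f.(\g.(\h.((f h) g))))))
Step 1: ((\c.t) ((\f.(\g.(\h.((f h) g)))) (\f.(\g.(\h.((f h) g))))))
Step 2: t
Step 3: (normal form reached)

Answer: t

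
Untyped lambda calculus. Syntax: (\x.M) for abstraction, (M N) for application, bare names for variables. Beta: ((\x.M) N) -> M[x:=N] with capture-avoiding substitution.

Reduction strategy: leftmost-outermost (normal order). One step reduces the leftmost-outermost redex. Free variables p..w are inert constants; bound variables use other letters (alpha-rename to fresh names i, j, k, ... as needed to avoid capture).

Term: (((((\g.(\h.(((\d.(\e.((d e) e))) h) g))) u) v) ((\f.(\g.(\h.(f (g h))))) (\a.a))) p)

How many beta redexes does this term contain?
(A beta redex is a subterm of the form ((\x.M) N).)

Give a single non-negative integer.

Answer: 3

Derivation:
Term: (((((\g.(\h.(((\d.(\e.((d e) e))) h) g))) u) v) ((\f.(\g.(\h.(f (g h))))) (\a.a))) p)
  Redex: ((\g.(\h.(((\d.(\e.((d e) e))) h) g))) u)
  Redex: ((\d.(\e.((d e) e))) h)
  Redex: ((\f.(\g.(\h.(f (g h))))) (\a.a))
Total redexes: 3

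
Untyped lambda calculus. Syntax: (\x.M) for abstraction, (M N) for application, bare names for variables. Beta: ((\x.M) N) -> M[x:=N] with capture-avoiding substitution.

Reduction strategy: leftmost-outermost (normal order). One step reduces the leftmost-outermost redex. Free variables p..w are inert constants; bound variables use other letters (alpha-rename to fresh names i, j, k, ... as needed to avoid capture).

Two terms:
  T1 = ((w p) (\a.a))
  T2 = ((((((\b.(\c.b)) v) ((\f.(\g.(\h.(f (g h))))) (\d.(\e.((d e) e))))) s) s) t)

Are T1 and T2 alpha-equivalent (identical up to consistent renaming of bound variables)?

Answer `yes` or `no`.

Term 1: ((w p) (\a.a))
Term 2: ((((((\b.(\c.b)) v) ((\f.(\g.(\h.(f (g h))))) (\d.(\e.((d e) e))))) s) s) t)
Alpha-equivalence: compare structure up to binder renaming.
Result: False

Answer: no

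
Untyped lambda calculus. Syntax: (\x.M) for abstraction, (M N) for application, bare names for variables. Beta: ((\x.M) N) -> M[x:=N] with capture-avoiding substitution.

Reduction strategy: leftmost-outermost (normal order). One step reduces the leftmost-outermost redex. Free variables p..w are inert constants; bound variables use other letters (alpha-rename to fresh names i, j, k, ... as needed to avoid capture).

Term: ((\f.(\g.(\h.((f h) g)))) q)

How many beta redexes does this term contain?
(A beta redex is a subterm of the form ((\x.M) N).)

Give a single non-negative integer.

Answer: 1

Derivation:
Term: ((\f.(\g.(\h.((f h) g)))) q)
  Redex: ((\f.(\g.(\h.((f h) g)))) q)
Total redexes: 1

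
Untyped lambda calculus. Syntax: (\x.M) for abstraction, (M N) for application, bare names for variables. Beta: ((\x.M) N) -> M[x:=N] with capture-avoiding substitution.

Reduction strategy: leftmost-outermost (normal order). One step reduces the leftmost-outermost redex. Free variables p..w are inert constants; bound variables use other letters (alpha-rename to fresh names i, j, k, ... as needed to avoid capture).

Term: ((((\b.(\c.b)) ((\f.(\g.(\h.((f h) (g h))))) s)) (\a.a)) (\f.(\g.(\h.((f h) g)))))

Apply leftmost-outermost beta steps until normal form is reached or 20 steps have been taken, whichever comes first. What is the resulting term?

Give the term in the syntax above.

Step 0: ((((\b.(\c.b)) ((\f.(\g.(\h.((f h) (g h))))) s)) (\a.a)) (\f.(\g.(\h.((f h) g)))))
Step 1: (((\c.((\f.(\g.(\h.((f h) (g h))))) s)) (\a.a)) (\f.(\g.(\h.((f h) g)))))
Step 2: (((\f.(\g.(\h.((f h) (g h))))) s) (\f.(\g.(\h.((f h) g)))))
Step 3: ((\g.(\h.((s h) (g h)))) (\f.(\g.(\h.((f h) g)))))
Step 4: (\h.((s h) ((\f.(\g.(\h.((f h) g)))) h)))
Step 5: (\h.((s h) (\g.(\i.((h i) g)))))

Answer: (\h.((s h) (\g.(\i.((h i) g)))))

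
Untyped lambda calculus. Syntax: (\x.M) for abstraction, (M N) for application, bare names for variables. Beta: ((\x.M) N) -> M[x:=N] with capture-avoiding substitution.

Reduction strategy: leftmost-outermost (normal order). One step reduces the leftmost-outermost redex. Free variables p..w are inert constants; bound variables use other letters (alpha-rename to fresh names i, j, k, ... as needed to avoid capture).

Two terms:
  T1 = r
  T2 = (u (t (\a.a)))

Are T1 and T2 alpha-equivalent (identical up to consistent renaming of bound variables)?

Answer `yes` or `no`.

Answer: no

Derivation:
Term 1: r
Term 2: (u (t (\a.a)))
Alpha-equivalence: compare structure up to binder renaming.
Result: False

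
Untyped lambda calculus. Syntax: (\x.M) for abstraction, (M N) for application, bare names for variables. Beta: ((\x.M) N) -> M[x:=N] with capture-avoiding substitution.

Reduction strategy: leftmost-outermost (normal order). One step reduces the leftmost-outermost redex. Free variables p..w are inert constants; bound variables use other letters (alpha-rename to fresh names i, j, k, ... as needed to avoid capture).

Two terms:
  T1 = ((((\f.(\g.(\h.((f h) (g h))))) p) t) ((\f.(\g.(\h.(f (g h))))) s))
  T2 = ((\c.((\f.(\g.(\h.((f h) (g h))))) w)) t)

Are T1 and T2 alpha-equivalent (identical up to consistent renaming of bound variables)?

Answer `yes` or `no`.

Term 1: ((((\f.(\g.(\h.((f h) (g h))))) p) t) ((\f.(\g.(\h.(f (g h))))) s))
Term 2: ((\c.((\f.(\g.(\h.((f h) (g h))))) w)) t)
Alpha-equivalence: compare structure up to binder renaming.
Result: False

Answer: no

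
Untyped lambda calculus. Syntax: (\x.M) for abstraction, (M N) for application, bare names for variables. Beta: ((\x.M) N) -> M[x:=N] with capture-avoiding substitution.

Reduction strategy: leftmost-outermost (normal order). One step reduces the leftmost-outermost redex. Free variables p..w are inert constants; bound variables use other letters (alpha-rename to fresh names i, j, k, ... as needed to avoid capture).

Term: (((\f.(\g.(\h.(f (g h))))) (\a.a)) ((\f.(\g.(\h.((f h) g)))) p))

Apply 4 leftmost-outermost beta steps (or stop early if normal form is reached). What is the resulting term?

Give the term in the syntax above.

Step 0: (((\f.(\g.(\h.(f (g h))))) (\a.a)) ((\f.(\g.(\h.((f h) g)))) p))
Step 1: ((\g.(\h.((\a.a) (g h)))) ((\f.(\g.(\h.((f h) g)))) p))
Step 2: (\h.((\a.a) (((\f.(\g.(\h.((f h) g)))) p) h)))
Step 3: (\h.(((\f.(\g.(\h.((f h) g)))) p) h))
Step 4: (\h.((\g.(\h.((p h) g))) h))

Answer: (\h.((\g.(\h.((p h) g))) h))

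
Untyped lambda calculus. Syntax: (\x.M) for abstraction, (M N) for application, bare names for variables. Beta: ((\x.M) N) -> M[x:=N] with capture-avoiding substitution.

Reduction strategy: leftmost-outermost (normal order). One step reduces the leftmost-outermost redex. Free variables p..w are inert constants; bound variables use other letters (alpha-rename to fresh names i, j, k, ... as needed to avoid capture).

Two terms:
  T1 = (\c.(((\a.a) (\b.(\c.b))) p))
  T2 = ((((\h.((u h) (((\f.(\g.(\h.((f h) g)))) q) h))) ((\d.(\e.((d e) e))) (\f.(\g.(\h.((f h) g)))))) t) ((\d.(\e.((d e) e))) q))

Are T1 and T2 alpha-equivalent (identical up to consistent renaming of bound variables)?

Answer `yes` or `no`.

Answer: no

Derivation:
Term 1: (\c.(((\a.a) (\b.(\c.b))) p))
Term 2: ((((\h.((u h) (((\f.(\g.(\h.((f h) g)))) q) h))) ((\d.(\e.((d e) e))) (\f.(\g.(\h.((f h) g)))))) t) ((\d.(\e.((d e) e))) q))
Alpha-equivalence: compare structure up to binder renaming.
Result: False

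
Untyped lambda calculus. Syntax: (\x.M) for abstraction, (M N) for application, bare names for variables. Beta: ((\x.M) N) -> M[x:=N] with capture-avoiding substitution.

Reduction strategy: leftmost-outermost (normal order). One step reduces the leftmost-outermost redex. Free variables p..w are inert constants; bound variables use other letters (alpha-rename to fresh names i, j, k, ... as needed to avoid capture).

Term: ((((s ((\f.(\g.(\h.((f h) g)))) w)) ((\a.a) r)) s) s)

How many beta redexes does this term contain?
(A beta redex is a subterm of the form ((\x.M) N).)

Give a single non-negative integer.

Term: ((((s ((\f.(\g.(\h.((f h) g)))) w)) ((\a.a) r)) s) s)
  Redex: ((\f.(\g.(\h.((f h) g)))) w)
  Redex: ((\a.a) r)
Total redexes: 2

Answer: 2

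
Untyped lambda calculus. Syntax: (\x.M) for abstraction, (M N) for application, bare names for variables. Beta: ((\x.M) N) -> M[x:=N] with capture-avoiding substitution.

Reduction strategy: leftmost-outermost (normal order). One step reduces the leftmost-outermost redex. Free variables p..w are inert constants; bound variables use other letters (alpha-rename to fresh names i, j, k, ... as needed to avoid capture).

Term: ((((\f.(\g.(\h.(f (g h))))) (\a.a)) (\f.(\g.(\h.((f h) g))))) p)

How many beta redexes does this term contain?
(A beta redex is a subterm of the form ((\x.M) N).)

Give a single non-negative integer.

Term: ((((\f.(\g.(\h.(f (g h))))) (\a.a)) (\f.(\g.(\h.((f h) g))))) p)
  Redex: ((\f.(\g.(\h.(f (g h))))) (\a.a))
Total redexes: 1

Answer: 1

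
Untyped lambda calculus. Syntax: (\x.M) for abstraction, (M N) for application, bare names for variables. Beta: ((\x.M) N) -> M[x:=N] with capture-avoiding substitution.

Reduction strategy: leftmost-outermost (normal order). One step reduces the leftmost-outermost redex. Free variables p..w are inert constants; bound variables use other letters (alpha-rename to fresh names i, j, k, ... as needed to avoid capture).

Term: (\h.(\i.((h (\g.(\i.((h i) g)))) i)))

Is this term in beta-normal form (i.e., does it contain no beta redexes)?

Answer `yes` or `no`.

Term: (\h.(\i.((h (\g.(\i.((h i) g)))) i)))
No beta redexes found.

Answer: yes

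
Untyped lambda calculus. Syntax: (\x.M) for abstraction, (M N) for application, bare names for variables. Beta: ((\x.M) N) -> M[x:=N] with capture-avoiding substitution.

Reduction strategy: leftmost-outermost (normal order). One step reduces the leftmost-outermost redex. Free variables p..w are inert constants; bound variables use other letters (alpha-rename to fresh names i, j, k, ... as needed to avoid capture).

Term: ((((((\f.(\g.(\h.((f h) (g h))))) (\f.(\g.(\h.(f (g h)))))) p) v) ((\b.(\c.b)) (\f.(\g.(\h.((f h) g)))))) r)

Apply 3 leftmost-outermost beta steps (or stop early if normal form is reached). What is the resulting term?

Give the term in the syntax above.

Step 0: ((((((\f.(\g.(\h.((f h) (g h))))) (\f.(\g.(\h.(f (g h)))))) p) v) ((\b.(\c.b)) (\f.(\g.(\h.((f h) g)))))) r)
Step 1: (((((\g.(\h.(((\f.(\g.(\h.(f (g h))))) h) (g h)))) p) v) ((\b.(\c.b)) (\f.(\g.(\h.((f h) g)))))) r)
Step 2: ((((\h.(((\f.(\g.(\h.(f (g h))))) h) (p h))) v) ((\b.(\c.b)) (\f.(\g.(\h.((f h) g)))))) r)
Step 3: (((((\f.(\g.(\h.(f (g h))))) v) (p v)) ((\b.(\c.b)) (\f.(\g.(\h.((f h) g)))))) r)

Answer: (((((\f.(\g.(\h.(f (g h))))) v) (p v)) ((\b.(\c.b)) (\f.(\g.(\h.((f h) g)))))) r)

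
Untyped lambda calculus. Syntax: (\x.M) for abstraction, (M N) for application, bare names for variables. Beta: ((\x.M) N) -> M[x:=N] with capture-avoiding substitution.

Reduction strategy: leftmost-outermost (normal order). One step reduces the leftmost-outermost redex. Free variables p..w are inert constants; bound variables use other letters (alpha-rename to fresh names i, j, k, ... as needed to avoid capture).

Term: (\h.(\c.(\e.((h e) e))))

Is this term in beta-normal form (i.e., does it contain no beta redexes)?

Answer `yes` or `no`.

Term: (\h.(\c.(\e.((h e) e))))
No beta redexes found.

Answer: yes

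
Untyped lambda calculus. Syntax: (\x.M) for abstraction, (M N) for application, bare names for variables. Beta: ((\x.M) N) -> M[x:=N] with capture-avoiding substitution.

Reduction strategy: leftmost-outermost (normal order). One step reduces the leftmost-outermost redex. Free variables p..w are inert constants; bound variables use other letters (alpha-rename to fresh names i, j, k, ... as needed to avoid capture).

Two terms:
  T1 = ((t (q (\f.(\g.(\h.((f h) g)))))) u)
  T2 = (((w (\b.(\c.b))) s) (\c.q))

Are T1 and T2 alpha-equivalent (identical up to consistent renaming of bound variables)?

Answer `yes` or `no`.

Answer: no

Derivation:
Term 1: ((t (q (\f.(\g.(\h.((f h) g)))))) u)
Term 2: (((w (\b.(\c.b))) s) (\c.q))
Alpha-equivalence: compare structure up to binder renaming.
Result: False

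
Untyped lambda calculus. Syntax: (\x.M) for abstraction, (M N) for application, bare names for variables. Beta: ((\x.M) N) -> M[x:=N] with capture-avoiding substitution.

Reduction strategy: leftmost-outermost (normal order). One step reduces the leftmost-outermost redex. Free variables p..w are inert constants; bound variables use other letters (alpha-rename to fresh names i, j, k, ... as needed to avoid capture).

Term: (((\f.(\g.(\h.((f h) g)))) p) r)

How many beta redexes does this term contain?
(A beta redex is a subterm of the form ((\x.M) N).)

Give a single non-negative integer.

Answer: 1

Derivation:
Term: (((\f.(\g.(\h.((f h) g)))) p) r)
  Redex: ((\f.(\g.(\h.((f h) g)))) p)
Total redexes: 1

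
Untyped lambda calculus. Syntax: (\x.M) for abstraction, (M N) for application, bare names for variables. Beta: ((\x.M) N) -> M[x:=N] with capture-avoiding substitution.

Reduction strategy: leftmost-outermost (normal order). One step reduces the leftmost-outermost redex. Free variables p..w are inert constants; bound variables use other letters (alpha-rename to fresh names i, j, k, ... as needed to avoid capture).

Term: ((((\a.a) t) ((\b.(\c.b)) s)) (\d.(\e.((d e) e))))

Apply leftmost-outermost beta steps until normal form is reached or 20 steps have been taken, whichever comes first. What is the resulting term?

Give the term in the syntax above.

Step 0: ((((\a.a) t) ((\b.(\c.b)) s)) (\d.(\e.((d e) e))))
Step 1: ((t ((\b.(\c.b)) s)) (\d.(\e.((d e) e))))
Step 2: ((t (\c.s)) (\d.(\e.((d e) e))))

Answer: ((t (\c.s)) (\d.(\e.((d e) e))))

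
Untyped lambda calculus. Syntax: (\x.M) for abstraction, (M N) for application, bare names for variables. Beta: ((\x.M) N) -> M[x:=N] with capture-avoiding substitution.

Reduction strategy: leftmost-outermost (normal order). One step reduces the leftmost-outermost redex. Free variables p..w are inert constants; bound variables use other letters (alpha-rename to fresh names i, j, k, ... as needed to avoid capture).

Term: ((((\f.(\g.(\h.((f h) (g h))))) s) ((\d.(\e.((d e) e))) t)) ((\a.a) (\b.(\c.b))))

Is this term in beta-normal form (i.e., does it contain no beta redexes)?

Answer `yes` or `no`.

Term: ((((\f.(\g.(\h.((f h) (g h))))) s) ((\d.(\e.((d e) e))) t)) ((\a.a) (\b.(\c.b))))
Found 3 beta redex(es).

Answer: no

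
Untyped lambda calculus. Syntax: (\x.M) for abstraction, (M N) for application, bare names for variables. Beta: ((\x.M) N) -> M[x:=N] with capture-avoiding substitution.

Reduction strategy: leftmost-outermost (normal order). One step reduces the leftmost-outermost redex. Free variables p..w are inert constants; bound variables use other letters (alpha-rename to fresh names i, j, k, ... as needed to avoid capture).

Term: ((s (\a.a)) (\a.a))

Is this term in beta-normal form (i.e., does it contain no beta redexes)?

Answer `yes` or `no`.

Answer: yes

Derivation:
Term: ((s (\a.a)) (\a.a))
No beta redexes found.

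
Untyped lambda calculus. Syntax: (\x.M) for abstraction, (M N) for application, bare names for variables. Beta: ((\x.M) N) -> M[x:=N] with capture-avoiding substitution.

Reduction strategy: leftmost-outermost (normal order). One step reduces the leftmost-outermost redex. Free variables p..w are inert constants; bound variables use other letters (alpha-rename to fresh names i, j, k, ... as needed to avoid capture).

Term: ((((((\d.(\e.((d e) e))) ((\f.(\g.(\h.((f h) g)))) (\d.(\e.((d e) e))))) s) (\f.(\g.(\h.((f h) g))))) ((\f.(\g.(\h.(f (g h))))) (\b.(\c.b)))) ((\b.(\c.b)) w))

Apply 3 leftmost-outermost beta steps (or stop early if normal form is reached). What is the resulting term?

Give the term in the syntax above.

Step 0: ((((((\d.(\e.((d e) e))) ((\f.(\g.(\h.((f h) g)))) (\d.(\e.((d e) e))))) s) (\f.(\g.(\h.((f h) g))))) ((\f.(\g.(\h.(f (g h))))) (\b.(\c.b)))) ((\b.(\c.b)) w))
Step 1: (((((\e.((((\f.(\g.(\h.((f h) g)))) (\d.(\e.((d e) e)))) e) e)) s) (\f.(\g.(\h.((f h) g))))) ((\f.(\g.(\h.(f (g h))))) (\b.(\c.b)))) ((\b.(\c.b)) w))
Step 2: (((((((\f.(\g.(\h.((f h) g)))) (\d.(\e.((d e) e)))) s) s) (\f.(\g.(\h.((f h) g))))) ((\f.(\g.(\h.(f (g h))))) (\b.(\c.b)))) ((\b.(\c.b)) w))
Step 3: ((((((\g.(\h.(((\d.(\e.((d e) e))) h) g))) s) s) (\f.(\g.(\h.((f h) g))))) ((\f.(\g.(\h.(f (g h))))) (\b.(\c.b)))) ((\b.(\c.b)) w))

Answer: ((((((\g.(\h.(((\d.(\e.((d e) e))) h) g))) s) s) (\f.(\g.(\h.((f h) g))))) ((\f.(\g.(\h.(f (g h))))) (\b.(\c.b)))) ((\b.(\c.b)) w))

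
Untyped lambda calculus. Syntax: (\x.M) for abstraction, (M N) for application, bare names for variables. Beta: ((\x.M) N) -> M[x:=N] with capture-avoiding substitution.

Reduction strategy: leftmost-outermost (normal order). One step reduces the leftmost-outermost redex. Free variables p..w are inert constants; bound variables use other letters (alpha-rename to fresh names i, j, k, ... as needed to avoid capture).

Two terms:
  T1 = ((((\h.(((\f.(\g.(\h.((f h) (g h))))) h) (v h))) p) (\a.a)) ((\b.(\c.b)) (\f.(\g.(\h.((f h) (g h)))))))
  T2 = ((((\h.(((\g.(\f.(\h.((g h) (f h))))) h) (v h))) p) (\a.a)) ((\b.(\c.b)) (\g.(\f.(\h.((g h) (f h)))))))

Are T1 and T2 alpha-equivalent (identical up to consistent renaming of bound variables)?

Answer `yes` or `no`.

Term 1: ((((\h.(((\f.(\g.(\h.((f h) (g h))))) h) (v h))) p) (\a.a)) ((\b.(\c.b)) (\f.(\g.(\h.((f h) (g h)))))))
Term 2: ((((\h.(((\g.(\f.(\h.((g h) (f h))))) h) (v h))) p) (\a.a)) ((\b.(\c.b)) (\g.(\f.(\h.((g h) (f h)))))))
Alpha-equivalence: compare structure up to binder renaming.
Result: True

Answer: yes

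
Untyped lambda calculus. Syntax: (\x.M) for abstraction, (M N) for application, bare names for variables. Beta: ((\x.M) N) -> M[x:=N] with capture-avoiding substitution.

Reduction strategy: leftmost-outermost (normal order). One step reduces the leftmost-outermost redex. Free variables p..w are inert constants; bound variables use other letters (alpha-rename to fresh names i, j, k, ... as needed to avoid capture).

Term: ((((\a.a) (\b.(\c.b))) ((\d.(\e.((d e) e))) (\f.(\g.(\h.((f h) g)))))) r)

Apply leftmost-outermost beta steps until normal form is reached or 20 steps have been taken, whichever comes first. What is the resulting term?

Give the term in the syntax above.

Step 0: ((((\a.a) (\b.(\c.b))) ((\d.(\e.((d e) e))) (\f.(\g.(\h.((f h) g)))))) r)
Step 1: (((\b.(\c.b)) ((\d.(\e.((d e) e))) (\f.(\g.(\h.((f h) g)))))) r)
Step 2: ((\c.((\d.(\e.((d e) e))) (\f.(\g.(\h.((f h) g)))))) r)
Step 3: ((\d.(\e.((d e) e))) (\f.(\g.(\h.((f h) g)))))
Step 4: (\e.(((\f.(\g.(\h.((f h) g)))) e) e))
Step 5: (\e.((\g.(\h.((e h) g))) e))
Step 6: (\e.(\h.((e h) e)))

Answer: (\e.(\h.((e h) e)))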